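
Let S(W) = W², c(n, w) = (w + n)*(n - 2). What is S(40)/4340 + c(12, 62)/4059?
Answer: 485300/880803 ≈ 0.55097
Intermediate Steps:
c(n, w) = (-2 + n)*(n + w) (c(n, w) = (n + w)*(-2 + n) = (-2 + n)*(n + w))
S(40)/4340 + c(12, 62)/4059 = 40²/4340 + (12² - 2*12 - 2*62 + 12*62)/4059 = 1600*(1/4340) + (144 - 24 - 124 + 744)*(1/4059) = 80/217 + 740*(1/4059) = 80/217 + 740/4059 = 485300/880803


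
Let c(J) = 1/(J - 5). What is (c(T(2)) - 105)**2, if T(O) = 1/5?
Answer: 6375625/576 ≈ 11069.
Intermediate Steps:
T(O) = 1/5 (T(O) = 1*(1/5) = 1/5)
c(J) = 1/(-5 + J)
(c(T(2)) - 105)**2 = (1/(-5 + 1/5) - 105)**2 = (1/(-24/5) - 105)**2 = (-5/24 - 105)**2 = (-2525/24)**2 = 6375625/576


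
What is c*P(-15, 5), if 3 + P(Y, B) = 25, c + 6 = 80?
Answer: 1628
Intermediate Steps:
c = 74 (c = -6 + 80 = 74)
P(Y, B) = 22 (P(Y, B) = -3 + 25 = 22)
c*P(-15, 5) = 74*22 = 1628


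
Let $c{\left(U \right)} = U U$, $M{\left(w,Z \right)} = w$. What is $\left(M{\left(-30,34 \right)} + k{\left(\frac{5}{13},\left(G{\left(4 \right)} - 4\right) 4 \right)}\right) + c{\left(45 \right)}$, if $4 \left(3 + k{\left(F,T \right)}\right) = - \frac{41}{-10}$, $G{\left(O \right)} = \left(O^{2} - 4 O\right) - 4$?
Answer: $\frac{79721}{40} \approx 1993.0$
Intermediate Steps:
$G{\left(O \right)} = -4 + O^{2} - 4 O$
$c{\left(U \right)} = U^{2}$
$k{\left(F,T \right)} = - \frac{79}{40}$ ($k{\left(F,T \right)} = -3 + \frac{\left(-41\right) \frac{1}{-10}}{4} = -3 + \frac{\left(-41\right) \left(- \frac{1}{10}\right)}{4} = -3 + \frac{1}{4} \cdot \frac{41}{10} = -3 + \frac{41}{40} = - \frac{79}{40}$)
$\left(M{\left(-30,34 \right)} + k{\left(\frac{5}{13},\left(G{\left(4 \right)} - 4\right) 4 \right)}\right) + c{\left(45 \right)} = \left(-30 - \frac{79}{40}\right) + 45^{2} = - \frac{1279}{40} + 2025 = \frac{79721}{40}$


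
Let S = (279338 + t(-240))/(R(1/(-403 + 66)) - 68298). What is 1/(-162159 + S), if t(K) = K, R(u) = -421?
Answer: -68719/11143683419 ≈ -6.1666e-6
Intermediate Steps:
S = -279098/68719 (S = (279338 - 240)/(-421 - 68298) = 279098/(-68719) = 279098*(-1/68719) = -279098/68719 ≈ -4.0614)
1/(-162159 + S) = 1/(-162159 - 279098/68719) = 1/(-11143683419/68719) = -68719/11143683419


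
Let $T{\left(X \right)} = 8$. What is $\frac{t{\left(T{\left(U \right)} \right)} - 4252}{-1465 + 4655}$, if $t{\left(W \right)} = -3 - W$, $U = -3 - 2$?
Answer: $- \frac{147}{110} \approx -1.3364$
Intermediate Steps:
$U = -5$
$\frac{t{\left(T{\left(U \right)} \right)} - 4252}{-1465 + 4655} = \frac{\left(-3 - 8\right) - 4252}{-1465 + 4655} = \frac{\left(-3 - 8\right) - 4252}{3190} = \left(-11 - 4252\right) \frac{1}{3190} = \left(-4263\right) \frac{1}{3190} = - \frac{147}{110}$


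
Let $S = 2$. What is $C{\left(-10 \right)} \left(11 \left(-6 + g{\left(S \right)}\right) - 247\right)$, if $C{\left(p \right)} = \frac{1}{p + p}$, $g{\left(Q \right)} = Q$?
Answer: $\frac{291}{20} \approx 14.55$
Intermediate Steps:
$C{\left(p \right)} = \frac{1}{2 p}$
$C{\left(-10 \right)} \left(11 \left(-6 + g{\left(S \right)}\right) - 247\right) = \frac{1}{2 \left(-10\right)} \left(11 \left(-6 + 2\right) - 247\right) = \frac{1}{2} \left(- \frac{1}{10}\right) \left(11 \left(-4\right) - 247\right) = - \frac{-44 - 247}{20} = \left(- \frac{1}{20}\right) \left(-291\right) = \frac{291}{20}$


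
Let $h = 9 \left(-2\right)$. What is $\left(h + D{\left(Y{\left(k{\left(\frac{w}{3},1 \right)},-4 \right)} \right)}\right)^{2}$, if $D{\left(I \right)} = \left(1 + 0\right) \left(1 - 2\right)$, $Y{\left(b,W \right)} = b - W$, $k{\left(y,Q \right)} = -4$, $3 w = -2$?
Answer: $361$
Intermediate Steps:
$w = - \frac{2}{3}$ ($w = \frac{1}{3} \left(-2\right) = - \frac{2}{3} \approx -0.66667$)
$D{\left(I \right)} = -1$ ($D{\left(I \right)} = 1 \left(-1\right) = -1$)
$h = -18$
$\left(h + D{\left(Y{\left(k{\left(\frac{w}{3},1 \right)},-4 \right)} \right)}\right)^{2} = \left(-18 - 1\right)^{2} = \left(-19\right)^{2} = 361$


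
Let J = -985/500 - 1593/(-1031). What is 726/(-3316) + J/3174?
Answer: -59430267103/271281462600 ≈ -0.21907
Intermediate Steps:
J = -43807/103100 (J = -985*1/500 - 1593*(-1/1031) = -197/100 + 1593/1031 = -43807/103100 ≈ -0.42490)
726/(-3316) + J/3174 = 726/(-3316) - 43807/103100/3174 = 726*(-1/3316) - 43807/103100*1/3174 = -363/1658 - 43807/327239400 = -59430267103/271281462600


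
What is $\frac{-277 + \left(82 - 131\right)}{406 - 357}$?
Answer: $- \frac{326}{49} \approx -6.6531$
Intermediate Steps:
$\frac{-277 + \left(82 - 131\right)}{406 - 357} = \frac{-277 - 49}{49} = \left(-326\right) \frac{1}{49} = - \frac{326}{49}$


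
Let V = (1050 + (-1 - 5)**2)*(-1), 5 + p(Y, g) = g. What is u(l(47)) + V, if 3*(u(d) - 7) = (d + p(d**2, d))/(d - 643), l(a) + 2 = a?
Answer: -1935811/1794 ≈ -1079.0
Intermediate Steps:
l(a) = -2 + a
p(Y, g) = -5 + g
V = -1086 (V = (1050 + (-6)**2)*(-1) = (1050 + 36)*(-1) = 1086*(-1) = -1086)
u(d) = 7 + (-5 + 2*d)/(3*(-643 + d)) (u(d) = 7 + ((d + (-5 + d))/(d - 643))/3 = 7 + ((-5 + 2*d)/(-643 + d))/3 = 7 + (-5 + 2*d)/(3*(-643 + d)))
u(l(47)) + V = (-13508 + 23*(-2 + 47))/(3*(-643 + (-2 + 47))) - 1086 = (-13508 + 23*45)/(3*(-643 + 45)) - 1086 = (1/3)*(-13508 + 1035)/(-598) - 1086 = (1/3)*(-1/598)*(-12473) - 1086 = 12473/1794 - 1086 = -1935811/1794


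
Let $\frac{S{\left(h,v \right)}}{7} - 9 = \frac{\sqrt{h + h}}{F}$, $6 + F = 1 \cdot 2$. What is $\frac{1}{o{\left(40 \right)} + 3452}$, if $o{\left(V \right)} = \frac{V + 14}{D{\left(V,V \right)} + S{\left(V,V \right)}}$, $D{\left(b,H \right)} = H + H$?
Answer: $\frac{6975193}{24081032162} - \frac{189 \sqrt{5}}{120405160810} \approx 0.00028965$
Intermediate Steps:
$D{\left(b,H \right)} = 2 H$
$F = -4$ ($F = -6 + 1 \cdot 2 = -6 + 2 = -4$)
$S{\left(h,v \right)} = 63 - \frac{7 \sqrt{2} \sqrt{h}}{4}$ ($S{\left(h,v \right)} = 63 + 7 \frac{\sqrt{h + h}}{-4} = 63 + 7 \sqrt{2 h} \left(- \frac{1}{4}\right) = 63 + 7 \sqrt{2} \sqrt{h} \left(- \frac{1}{4}\right) = 63 + 7 \left(- \frac{\sqrt{2} \sqrt{h}}{4}\right) = 63 - \frac{7 \sqrt{2} \sqrt{h}}{4}$)
$o{\left(V \right)} = \frac{14 + V}{63 + 2 V - \frac{7 \sqrt{2} \sqrt{V}}{4}}$ ($o{\left(V \right)} = \frac{V + 14}{2 V - \left(-63 + \frac{7 \sqrt{2} \sqrt{V}}{4}\right)} = \frac{14 + V}{63 + 2 V - \frac{7 \sqrt{2} \sqrt{V}}{4}}$)
$\frac{1}{o{\left(40 \right)} + 3452} = \frac{1}{\frac{4 \left(14 + 40\right)}{252 + 8 \cdot 40 - 7 \sqrt{2} \sqrt{40}} + 3452} = \frac{1}{4 \frac{1}{252 + 320 - 7 \sqrt{2} \cdot 2 \sqrt{10}} \cdot 54 + 3452} = \frac{1}{4 \frac{1}{252 + 320 - 28 \sqrt{5}} \cdot 54 + 3452} = \frac{1}{4 \frac{1}{572 - 28 \sqrt{5}} \cdot 54 + 3452} = \frac{1}{\frac{216}{572 - 28 \sqrt{5}} + 3452} = \frac{1}{3452 + \frac{216}{572 - 28 \sqrt{5}}}$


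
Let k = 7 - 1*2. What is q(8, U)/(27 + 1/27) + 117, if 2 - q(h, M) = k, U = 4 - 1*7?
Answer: 85329/730 ≈ 116.89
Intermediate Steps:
U = -3 (U = 4 - 7 = -3)
k = 5 (k = 7 - 2 = 5)
q(h, M) = -3 (q(h, M) = 2 - 1*5 = 2 - 5 = -3)
q(8, U)/(27 + 1/27) + 117 = -3/(27 + 1/27) + 117 = -3/730/27 + 117 = -3*27/730 + 117 = -81/730 + 117 = 85329/730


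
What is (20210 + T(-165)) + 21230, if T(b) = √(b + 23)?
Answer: 41440 + I*√142 ≈ 41440.0 + 11.916*I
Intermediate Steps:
T(b) = √(23 + b)
(20210 + T(-165)) + 21230 = (20210 + √(23 - 165)) + 21230 = (20210 + √(-142)) + 21230 = (20210 + I*√142) + 21230 = 41440 + I*√142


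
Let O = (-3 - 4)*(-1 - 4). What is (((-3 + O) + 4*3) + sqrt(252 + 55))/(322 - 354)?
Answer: -11/8 - sqrt(307)/32 ≈ -1.9225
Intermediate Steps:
O = 35 (O = -7*(-5) = 35)
(((-3 + O) + 4*3) + sqrt(252 + 55))/(322 - 354) = (((-3 + 35) + 4*3) + sqrt(252 + 55))/(322 - 354) = ((32 + 12) + sqrt(307))/(-32) = (44 + sqrt(307))*(-1/32) = -11/8 - sqrt(307)/32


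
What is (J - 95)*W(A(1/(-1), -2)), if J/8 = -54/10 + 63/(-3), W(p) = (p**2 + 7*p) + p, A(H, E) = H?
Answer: 10717/5 ≈ 2143.4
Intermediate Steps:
W(p) = p**2 + 8*p
J = -1056/5 (J = 8*(-54/10 + 63/(-3)) = 8*(-54*1/10 + 63*(-1/3)) = 8*(-27/5 - 21) = 8*(-132/5) = -1056/5 ≈ -211.20)
(J - 95)*W(A(1/(-1), -2)) = (-1056/5 - 95)*((8 + 1/(-1))/(-1)) = -(-1531)*(8 - 1)/5 = -(-1531)*7/5 = -1531/5*(-7) = 10717/5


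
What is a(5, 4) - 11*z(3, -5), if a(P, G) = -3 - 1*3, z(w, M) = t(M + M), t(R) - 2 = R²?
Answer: -1128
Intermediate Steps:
t(R) = 2 + R²
z(w, M) = 2 + 4*M² (z(w, M) = 2 + (M + M)² = 2 + (2*M)² = 2 + 4*M²)
a(P, G) = -6 (a(P, G) = -3 - 3 = -6)
a(5, 4) - 11*z(3, -5) = -6 - 11*(2 + 4*(-5)²) = -6 - 11*(2 + 4*25) = -6 - 11*(2 + 100) = -6 - 11*102 = -6 - 1122 = -1128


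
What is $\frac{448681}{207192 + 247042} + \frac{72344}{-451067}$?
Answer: $\frac{169524088131}{204889967678} \approx 0.82739$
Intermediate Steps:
$\frac{448681}{207192 + 247042} + \frac{72344}{-451067} = \frac{448681}{454234} + 72344 \left(- \frac{1}{451067}\right) = 448681 \cdot \frac{1}{454234} - \frac{72344}{451067} = \frac{448681}{454234} - \frac{72344}{451067} = \frac{169524088131}{204889967678}$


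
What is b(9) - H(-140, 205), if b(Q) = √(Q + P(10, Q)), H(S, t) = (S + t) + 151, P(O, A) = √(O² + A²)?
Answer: -216 + √(9 + √181) ≈ -211.26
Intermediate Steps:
P(O, A) = √(A² + O²)
H(S, t) = 151 + S + t
b(Q) = √(Q + √(100 + Q²)) (b(Q) = √(Q + √(Q² + 10²)) = √(Q + √(Q² + 100)) = √(Q + √(100 + Q²)))
b(9) - H(-140, 205) = √(9 + √(100 + 9²)) - (151 - 140 + 205) = √(9 + √(100 + 81)) - 1*216 = √(9 + √181) - 216 = -216 + √(9 + √181)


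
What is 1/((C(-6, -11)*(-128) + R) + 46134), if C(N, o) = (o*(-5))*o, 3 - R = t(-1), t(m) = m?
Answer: 1/123578 ≈ 8.0921e-6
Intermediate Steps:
R = 4 (R = 3 - 1*(-1) = 3 + 1 = 4)
C(N, o) = -5*o² (C(N, o) = (-5*o)*o = -5*o²)
1/((C(-6, -11)*(-128) + R) + 46134) = 1/((-5*(-11)²*(-128) + 4) + 46134) = 1/((-5*121*(-128) + 4) + 46134) = 1/((-605*(-128) + 4) + 46134) = 1/((77440 + 4) + 46134) = 1/(77444 + 46134) = 1/123578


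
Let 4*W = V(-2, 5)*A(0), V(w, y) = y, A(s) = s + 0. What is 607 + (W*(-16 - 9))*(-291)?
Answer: 607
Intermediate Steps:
A(s) = s
W = 0 (W = (5*0)/4 = (¼)*0 = 0)
607 + (W*(-16 - 9))*(-291) = 607 + (0*(-16 - 9))*(-291) = 607 + (0*(-25))*(-291) = 607 + 0*(-291) = 607 + 0 = 607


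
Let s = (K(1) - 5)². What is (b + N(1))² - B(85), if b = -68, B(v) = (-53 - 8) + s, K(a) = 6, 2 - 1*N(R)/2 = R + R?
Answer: 4684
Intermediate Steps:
N(R) = 4 - 4*R (N(R) = 4 - 2*(R + R) = 4 - 4*R)
s = 1 (s = (6 - 5)² = 1² = 1)
B(v) = -60 (B(v) = (-53 - 8) + 1 = -61 + 1 = -60)
(b + N(1))² - B(85) = (-68 + (4 - 4*1))² - 1*(-60) = (-68 + (4 - 4))² + 60 = (-68 + 0)² + 60 = (-68)² + 60 = 4624 + 60 = 4684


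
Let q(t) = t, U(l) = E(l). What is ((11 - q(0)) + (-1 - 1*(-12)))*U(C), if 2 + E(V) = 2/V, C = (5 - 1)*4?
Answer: -165/4 ≈ -41.250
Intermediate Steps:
C = 16 (C = 4*4 = 16)
E(V) = -2 + 2/V
U(l) = -2 + 2/l
((11 - q(0)) + (-1 - 1*(-12)))*U(C) = ((11 - 1*0) + (-1 - 1*(-12)))*(-2 + 2/16) = ((11 + 0) + (-1 + 12))*(-2 + 2*(1/16)) = (11 + 11)*(-2 + ⅛) = 22*(-15/8) = -165/4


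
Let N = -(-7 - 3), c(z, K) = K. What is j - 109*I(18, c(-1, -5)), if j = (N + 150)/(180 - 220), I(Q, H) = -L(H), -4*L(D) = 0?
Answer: -4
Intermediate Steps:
L(D) = 0 (L(D) = -¼*0 = 0)
N = 10 (N = -1*(-10) = 10)
I(Q, H) = 0 (I(Q, H) = -1*0 = 0)
j = -4 (j = (10 + 150)/(180 - 220) = 160/(-40) = 160*(-1/40) = -4)
j - 109*I(18, c(-1, -5)) = -4 - 109*0 = -4 + 0 = -4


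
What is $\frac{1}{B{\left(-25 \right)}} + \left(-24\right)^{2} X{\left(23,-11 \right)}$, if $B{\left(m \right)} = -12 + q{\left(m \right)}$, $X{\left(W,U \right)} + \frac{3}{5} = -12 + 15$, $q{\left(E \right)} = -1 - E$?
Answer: $\frac{82949}{60} \approx 1382.5$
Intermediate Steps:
$X{\left(W,U \right)} = \frac{12}{5}$ ($X{\left(W,U \right)} = - \frac{3}{5} + \left(-12 + 15\right) = - \frac{3}{5} + 3 = \frac{12}{5}$)
$B{\left(m \right)} = -13 - m$ ($B{\left(m \right)} = -12 - \left(1 + m\right) = -13 - m$)
$\frac{1}{B{\left(-25 \right)}} + \left(-24\right)^{2} X{\left(23,-11 \right)} = \frac{1}{-13 - -25} + \left(-24\right)^{2} \cdot \frac{12}{5} = \frac{1}{-13 + 25} + 576 \cdot \frac{12}{5} = \frac{1}{12} + \frac{6912}{5} = \frac{82949}{60}$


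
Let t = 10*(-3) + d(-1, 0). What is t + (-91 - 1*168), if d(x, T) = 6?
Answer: -283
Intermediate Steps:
t = -24 (t = 10*(-3) + 6 = -30 + 6 = -24)
t + (-91 - 1*168) = -24 + (-91 - 1*168) = -24 + (-91 - 168) = -24 - 259 = -283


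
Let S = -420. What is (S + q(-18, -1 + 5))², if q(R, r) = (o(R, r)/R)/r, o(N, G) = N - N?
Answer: 176400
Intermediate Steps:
o(N, G) = 0
q(R, r) = 0 (q(R, r) = (0/R)/r = 0/r = 0)
(S + q(-18, -1 + 5))² = (-420 + 0)² = (-420)² = 176400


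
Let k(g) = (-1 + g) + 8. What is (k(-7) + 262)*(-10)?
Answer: -2620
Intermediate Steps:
k(g) = 7 + g
(k(-7) + 262)*(-10) = ((7 - 7) + 262)*(-10) = (0 + 262)*(-10) = 262*(-10) = -2620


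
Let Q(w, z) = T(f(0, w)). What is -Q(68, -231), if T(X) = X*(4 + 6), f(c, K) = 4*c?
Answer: 0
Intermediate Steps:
T(X) = 10*X (T(X) = X*10 = 10*X)
Q(w, z) = 0 (Q(w, z) = 10*(4*0) = 10*0 = 0)
-Q(68, -231) = -1*0 = 0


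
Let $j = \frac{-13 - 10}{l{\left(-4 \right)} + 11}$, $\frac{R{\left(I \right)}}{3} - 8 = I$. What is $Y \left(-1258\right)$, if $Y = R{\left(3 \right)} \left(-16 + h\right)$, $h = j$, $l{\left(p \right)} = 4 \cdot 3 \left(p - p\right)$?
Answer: $751026$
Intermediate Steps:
$l{\left(p \right)} = 0$ ($l{\left(p \right)} = 12 \cdot 0 = 0$)
$R{\left(I \right)} = 24 + 3 I$
$j = - \frac{23}{11}$ ($j = \frac{-13 - 10}{0 + 11} = - \frac{23}{11} \approx -2.0909$)
$h = - \frac{23}{11} \approx -2.0909$
$Y = -597$ ($Y = \left(24 + 3 \cdot 3\right) \left(-16 - \frac{23}{11}\right) = \left(24 + 9\right) \left(- \frac{199}{11}\right) = 33 \left(- \frac{199}{11}\right) = -597$)
$Y \left(-1258\right) = \left(-597\right) \left(-1258\right) = 751026$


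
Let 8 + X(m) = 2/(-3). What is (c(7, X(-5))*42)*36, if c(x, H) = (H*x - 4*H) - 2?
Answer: -42336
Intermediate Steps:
X(m) = -26/3 (X(m) = -8 + 2/(-3) = -8 + 2*(-1/3) = -8 - 2/3 = -26/3)
c(x, H) = -2 - 4*H + H*x (c(x, H) = (-4*H + H*x) - 2 = -2 - 4*H + H*x)
(c(7, X(-5))*42)*36 = ((-2 - 4*(-26/3) - 26/3*7)*42)*36 = ((-2 + 104/3 - 182/3)*42)*36 = -28*42*36 = -1176*36 = -42336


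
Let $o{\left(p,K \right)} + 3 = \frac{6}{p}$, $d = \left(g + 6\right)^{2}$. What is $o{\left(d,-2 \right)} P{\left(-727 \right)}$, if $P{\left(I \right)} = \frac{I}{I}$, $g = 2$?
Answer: $- \frac{93}{32} \approx -2.9063$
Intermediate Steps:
$d = 64$ ($d = \left(2 + 6\right)^{2} = 8^{2} = 64$)
$o{\left(p,K \right)} = -3 + \frac{6}{p}$
$P{\left(I \right)} = 1$
$o{\left(d,-2 \right)} P{\left(-727 \right)} = \left(-3 + \frac{6}{64}\right) 1 = \left(-3 + 6 \cdot \frac{1}{64}\right) 1 = \left(-3 + \frac{3}{32}\right) 1 = \left(- \frac{93}{32}\right) 1 = - \frac{93}{32}$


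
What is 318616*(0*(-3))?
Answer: 0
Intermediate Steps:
318616*(0*(-3)) = 318616*0 = 0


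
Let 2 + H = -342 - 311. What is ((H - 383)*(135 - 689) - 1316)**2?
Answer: 329172997696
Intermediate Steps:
H = -655 (H = -2 + (-342 - 311) = -2 - 653 = -655)
((H - 383)*(135 - 689) - 1316)**2 = ((-655 - 383)*(135 - 689) - 1316)**2 = (-1038*(-554) - 1316)**2 = (575052 - 1316)**2 = 573736**2 = 329172997696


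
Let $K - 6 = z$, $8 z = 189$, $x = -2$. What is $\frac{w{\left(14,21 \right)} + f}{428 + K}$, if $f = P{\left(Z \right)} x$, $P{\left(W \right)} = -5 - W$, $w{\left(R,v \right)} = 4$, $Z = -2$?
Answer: $\frac{80}{3661} \approx 0.021852$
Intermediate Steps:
$z = \frac{189}{8}$ ($z = \frac{1}{8} \cdot 189 = \frac{189}{8} \approx 23.625$)
$K = \frac{237}{8}$ ($K = 6 + \frac{189}{8} = \frac{237}{8} \approx 29.625$)
$f = 6$ ($f = \left(-5 - -2\right) \left(-2\right) = \left(-5 + 2\right) \left(-2\right) = \left(-3\right) \left(-2\right) = 6$)
$\frac{w{\left(14,21 \right)} + f}{428 + K} = \frac{4 + 6}{428 + \frac{237}{8}} = \frac{10}{\frac{3661}{8}} = 10 \cdot \frac{8}{3661} = \frac{80}{3661}$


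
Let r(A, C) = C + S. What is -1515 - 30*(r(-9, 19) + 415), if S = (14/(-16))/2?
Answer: -116175/8 ≈ -14522.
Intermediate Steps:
S = -7/16 (S = (14*(-1/16))*(½) = -7/8*½ = -7/16 ≈ -0.43750)
r(A, C) = -7/16 + C (r(A, C) = C - 7/16 = -7/16 + C)
-1515 - 30*(r(-9, 19) + 415) = -1515 - 30*((-7/16 + 19) + 415) = -1515 - 30*(297/16 + 415) = -1515 - 30*6937/16 = -1515 - 104055/8 = -116175/8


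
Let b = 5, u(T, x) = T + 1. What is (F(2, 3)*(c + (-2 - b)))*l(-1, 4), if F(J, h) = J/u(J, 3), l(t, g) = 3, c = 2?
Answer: -10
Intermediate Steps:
u(T, x) = 1 + T
F(J, h) = J/(1 + J)
(F(2, 3)*(c + (-2 - b)))*l(-1, 4) = ((2/(1 + 2))*(2 + (-2 - 1*5)))*3 = ((2/3)*(2 + (-2 - 5)))*3 = ((2*(1/3))*(2 - 7))*3 = ((2/3)*(-5))*3 = -10/3*3 = -10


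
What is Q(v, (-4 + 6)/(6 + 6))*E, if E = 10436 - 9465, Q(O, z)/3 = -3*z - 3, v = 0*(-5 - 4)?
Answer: -20391/2 ≈ -10196.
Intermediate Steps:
v = 0 (v = 0*(-9) = 0)
Q(O, z) = -9 - 9*z (Q(O, z) = 3*(-3*z - 3) = 3*(-3 - 3*z) = -9 - 9*z)
E = 971
Q(v, (-4 + 6)/(6 + 6))*E = (-9 - 9*(-4 + 6)/(6 + 6))*971 = (-9 - 18/12)*971 = (-9 - 9*⅙)*971 = (-9 - 3/2)*971 = -21/2*971 = -20391/2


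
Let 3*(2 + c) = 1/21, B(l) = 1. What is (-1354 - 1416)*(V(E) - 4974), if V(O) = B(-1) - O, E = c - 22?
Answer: 863652760/63 ≈ 1.3709e+7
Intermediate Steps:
c = -125/63 (c = -2 + (⅓)/21 = -2 + (⅓)*(1/21) = -2 + 1/63 = -125/63 ≈ -1.9841)
E = -1511/63 (E = -125/63 - 22 = -1511/63 ≈ -23.984)
V(O) = 1 - O
(-1354 - 1416)*(V(E) - 4974) = (-1354 - 1416)*((1 - 1*(-1511/63)) - 4974) = -2770*((1 + 1511/63) - 4974) = -2770*(1574/63 - 4974) = -2770*(-311788/63) = 863652760/63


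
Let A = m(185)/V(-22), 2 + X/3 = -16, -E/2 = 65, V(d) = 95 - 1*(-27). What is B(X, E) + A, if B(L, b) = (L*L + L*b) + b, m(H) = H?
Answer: 1196517/122 ≈ 9807.5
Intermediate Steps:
V(d) = 122 (V(d) = 95 + 27 = 122)
E = -130 (E = -2*65 = -130)
X = -54 (X = -6 + 3*(-16) = -6 - 48 = -54)
B(L, b) = b + L² + L*b (B(L, b) = (L² + L*b) + b = b + L² + L*b)
A = 185/122 ≈ 1.5164
B(X, E) + A = (-130 + (-54)² - 54*(-130)) + 185/122 = (-130 + 2916 + 7020) + 185/122 = 9806 + 185/122 = 1196517/122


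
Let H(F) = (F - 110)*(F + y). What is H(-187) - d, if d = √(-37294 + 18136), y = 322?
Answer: -40095 - I*√19158 ≈ -40095.0 - 138.41*I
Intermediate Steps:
H(F) = (-110 + F)*(322 + F) (H(F) = (F - 110)*(F + 322) = (-110 + F)*(322 + F))
d = I*√19158 (d = √(-19158) = I*√19158 ≈ 138.41*I)
H(-187) - d = (-35420 + (-187)² + 212*(-187)) - I*√19158 = (-35420 + 34969 - 39644) - I*√19158 = -40095 - I*√19158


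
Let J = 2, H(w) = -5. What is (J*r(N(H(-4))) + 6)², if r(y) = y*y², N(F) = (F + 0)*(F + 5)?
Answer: 36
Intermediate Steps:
N(F) = F*(5 + F)
r(y) = y³
(J*r(N(H(-4))) + 6)² = (2*(-5*(5 - 5))³ + 6)² = (2*(-5*0)³ + 6)² = (2*0³ + 6)² = (2*0 + 6)² = (0 + 6)² = 6² = 36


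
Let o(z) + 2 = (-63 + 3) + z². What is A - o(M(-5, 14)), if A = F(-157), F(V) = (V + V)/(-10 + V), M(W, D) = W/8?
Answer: 678577/10688 ≈ 63.490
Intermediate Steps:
M(W, D) = W/8 (M(W, D) = W*(⅛) = W/8)
F(V) = 2*V/(-10 + V) (F(V) = (2*V)/(-10 + V) = 2*V/(-10 + V))
A = 314/167 (A = 2*(-157)/(-10 - 157) = 2*(-157)/(-167) = 2*(-157)*(-1/167) = 314/167 ≈ 1.8802)
o(z) = -62 + z² (o(z) = -2 + ((-63 + 3) + z²) = -2 + (-60 + z²) = -62 + z²)
A - o(M(-5, 14)) = 314/167 - (-62 + ((⅛)*(-5))²) = 314/167 - (-62 + (-5/8)²) = 314/167 - (-62 + 25/64) = 314/167 - 1*(-3943/64) = 314/167 + 3943/64 = 678577/10688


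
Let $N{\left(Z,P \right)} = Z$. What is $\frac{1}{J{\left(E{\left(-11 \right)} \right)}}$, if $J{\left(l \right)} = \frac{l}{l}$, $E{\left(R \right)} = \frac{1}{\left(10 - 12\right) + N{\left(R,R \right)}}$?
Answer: $1$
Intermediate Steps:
$E{\left(R \right)} = \frac{1}{-2 + R}$ ($E{\left(R \right)} = \frac{1}{\left(10 - 12\right) + R} = \frac{1}{-2 + R}$)
$J{\left(l \right)} = 1$
$\frac{1}{J{\left(E{\left(-11 \right)} \right)}} = 1^{-1} = 1$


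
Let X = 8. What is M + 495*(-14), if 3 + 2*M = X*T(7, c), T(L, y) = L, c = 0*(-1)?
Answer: -13807/2 ≈ -6903.5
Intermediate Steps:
c = 0
M = 53/2 (M = -3/2 + (8*7)/2 = -3/2 + (½)*56 = -3/2 + 28 = 53/2 ≈ 26.500)
M + 495*(-14) = 53/2 + 495*(-14) = 53/2 - 6930 = -13807/2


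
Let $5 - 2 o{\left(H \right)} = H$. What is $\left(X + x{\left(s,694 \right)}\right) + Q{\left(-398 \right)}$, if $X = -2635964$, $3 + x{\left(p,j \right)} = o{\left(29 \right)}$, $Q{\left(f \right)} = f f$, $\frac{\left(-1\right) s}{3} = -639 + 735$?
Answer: $-2477575$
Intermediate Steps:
$s = -288$ ($s = - 3 \left(-639 + 735\right) = \left(-3\right) 96 = -288$)
$Q{\left(f \right)} = f^{2}$
$o{\left(H \right)} = \frac{5}{2} - \frac{H}{2}$
$x{\left(p,j \right)} = -15$ ($x{\left(p,j \right)} = -3 + \left(\frac{5}{2} - \frac{29}{2}\right) = -3 - 12 = -15$)
$\left(X + x{\left(s,694 \right)}\right) + Q{\left(-398 \right)} = \left(-2635964 - 15\right) + \left(-398\right)^{2} = -2635979 + 158404 = -2477575$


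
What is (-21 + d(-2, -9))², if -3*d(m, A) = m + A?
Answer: 2704/9 ≈ 300.44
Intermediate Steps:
d(m, A) = -A/3 - m/3 (d(m, A) = -(m + A)/3 = -(A + m)/3 = -A/3 - m/3)
(-21 + d(-2, -9))² = (-21 + (-⅓*(-9) - ⅓*(-2)))² = (-21 + (3 + ⅔))² = (-21 + 11/3)² = (-52/3)² = 2704/9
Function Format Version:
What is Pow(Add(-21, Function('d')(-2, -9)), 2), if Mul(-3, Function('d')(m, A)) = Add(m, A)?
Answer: Rational(2704, 9) ≈ 300.44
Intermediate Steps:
Function('d')(m, A) = Add(Mul(Rational(-1, 3), A), Mul(Rational(-1, 3), m)) (Function('d')(m, A) = Mul(Rational(-1, 3), Add(m, A)) = Mul(Rational(-1, 3), Add(A, m)) = Add(Mul(Rational(-1, 3), A), Mul(Rational(-1, 3), m)))
Pow(Add(-21, Function('d')(-2, -9)), 2) = Pow(Add(-21, Add(Mul(Rational(-1, 3), -9), Mul(Rational(-1, 3), -2))), 2) = Pow(Add(-21, Add(3, Rational(2, 3))), 2) = Pow(Add(-21, Rational(11, 3)), 2) = Pow(Rational(-52, 3), 2) = Rational(2704, 9)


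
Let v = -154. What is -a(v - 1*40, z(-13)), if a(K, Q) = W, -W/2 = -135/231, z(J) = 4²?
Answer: -90/77 ≈ -1.1688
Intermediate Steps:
z(J) = 16
W = 90/77 (W = -(-270)/231 = -2*(-45/77) = 90/77 ≈ 1.1688)
a(K, Q) = 90/77
-a(v - 1*40, z(-13)) = -1*90/77 = -90/77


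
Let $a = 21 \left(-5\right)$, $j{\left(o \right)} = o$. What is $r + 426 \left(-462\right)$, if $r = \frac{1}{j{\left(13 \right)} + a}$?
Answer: $- \frac{18106705}{92} \approx -1.9681 \cdot 10^{5}$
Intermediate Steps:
$a = -105$
$r = - \frac{1}{92}$ ($r = \frac{1}{13 - 105} = \frac{1}{-92} = - \frac{1}{92} \approx -0.01087$)
$r + 426 \left(-462\right) = - \frac{1}{92} + 426 \left(-462\right) = - \frac{1}{92} - 196812 = - \frac{18106705}{92}$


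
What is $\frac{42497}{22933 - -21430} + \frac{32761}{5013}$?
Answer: $\frac{1666413704}{222391719} \approx 7.4931$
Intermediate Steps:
$\frac{42497}{22933 - -21430} + \frac{32761}{5013} = \frac{42497}{22933 + 21430} + 32761 \cdot \frac{1}{5013} = \frac{42497}{44363} + \frac{32761}{5013} = \frac{1666413704}{222391719}$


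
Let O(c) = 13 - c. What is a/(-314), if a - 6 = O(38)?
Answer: 19/314 ≈ 0.060510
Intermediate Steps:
a = -19 (a = 6 + (13 - 1*38) = 6 + (13 - 38) = 6 - 25 = -19)
a/(-314) = -19/(-314) = -19*(-1/314) = 19/314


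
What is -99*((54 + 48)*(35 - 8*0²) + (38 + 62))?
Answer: -363330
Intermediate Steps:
-99*((54 + 48)*(35 - 8*0²) + (38 + 62)) = -99*(102*(35 - 8*0) + 100) = -99*(102*(35 + 0) + 100) = -99*(102*35 + 100) = -99*(3570 + 100) = -99*3670 = -363330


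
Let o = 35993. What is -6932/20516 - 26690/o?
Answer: -199268879/184608097 ≈ -1.0794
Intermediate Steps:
-6932/20516 - 26690/o = -6932/20516 - 26690/35993 = -6932*1/20516 - 26690*1/35993 = -1733/5129 - 26690/35993 = -199268879/184608097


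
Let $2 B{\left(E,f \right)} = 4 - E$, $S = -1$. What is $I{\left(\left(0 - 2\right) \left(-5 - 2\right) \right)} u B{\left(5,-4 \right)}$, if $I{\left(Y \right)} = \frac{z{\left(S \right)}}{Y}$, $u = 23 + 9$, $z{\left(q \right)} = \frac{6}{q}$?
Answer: $\frac{48}{7} \approx 6.8571$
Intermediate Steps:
$u = 32$
$B{\left(E,f \right)} = 2 - \frac{E}{2}$ ($B{\left(E,f \right)} = \frac{4 - E}{2} = 2 - \frac{E}{2}$)
$I{\left(Y \right)} = - \frac{6}{Y}$ ($I{\left(Y \right)} = \frac{6 \frac{1}{-1}}{Y} = \frac{6 \left(-1\right)}{Y} = - \frac{6}{Y}$)
$I{\left(\left(0 - 2\right) \left(-5 - 2\right) \right)} u B{\left(5,-4 \right)} = - \frac{6}{\left(0 - 2\right) \left(-5 - 2\right)} 32 \left(2 - \frac{5}{2}\right) = - \frac{6}{\left(-2\right) \left(-7\right)} 32 \left(2 - \frac{5}{2}\right) = - \frac{6}{14} \cdot 32 \left(- \frac{1}{2}\right) = \left(-6\right) \frac{1}{14} \cdot 32 \left(- \frac{1}{2}\right) = \left(- \frac{3}{7}\right) 32 \left(- \frac{1}{2}\right) = \left(- \frac{96}{7}\right) \left(- \frac{1}{2}\right) = \frac{48}{7}$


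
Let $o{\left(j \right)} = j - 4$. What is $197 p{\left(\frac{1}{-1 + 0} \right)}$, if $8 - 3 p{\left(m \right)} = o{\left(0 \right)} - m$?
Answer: $\frac{2167}{3} \approx 722.33$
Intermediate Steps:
$o{\left(j \right)} = -4 + j$
$p{\left(m \right)} = 4 + \frac{m}{3}$ ($p{\left(m \right)} = \frac{8}{3} - \frac{\left(-4 + 0\right) - m}{3} = \frac{8}{3} - \frac{-4 - m}{3} = \frac{8}{3} + \left(\frac{4}{3} + \frac{m}{3}\right) = 4 + \frac{m}{3}$)
$197 p{\left(\frac{1}{-1 + 0} \right)} = 197 \left(4 + \frac{1}{3 \left(-1 + 0\right)}\right) = 197 \left(4 + \frac{1}{3 \left(-1\right)}\right) = 197 \left(4 + \frac{1}{3} \left(-1\right)\right) = 197 \left(4 - \frac{1}{3}\right) = 197 \cdot \frac{11}{3} = \frac{2167}{3}$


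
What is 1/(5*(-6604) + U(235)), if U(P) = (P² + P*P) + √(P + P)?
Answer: 7743/599540443 - √470/5995404430 ≈ 1.2911e-5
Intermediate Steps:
U(P) = 2*P² + √2*√P (U(P) = (P² + P²) + √(2*P) = 2*P² + √2*√P)
1/(5*(-6604) + U(235)) = 1/(5*(-6604) + (2*235² + √2*√235)) = 1/(-33020 + (2*55225 + √470)) = 1/(-33020 + (110450 + √470)) = 1/(77430 + √470)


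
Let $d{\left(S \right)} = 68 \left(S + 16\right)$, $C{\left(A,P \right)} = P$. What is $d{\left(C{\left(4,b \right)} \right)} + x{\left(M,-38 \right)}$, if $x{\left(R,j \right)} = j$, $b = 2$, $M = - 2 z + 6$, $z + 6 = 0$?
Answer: $1186$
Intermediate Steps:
$z = -6$ ($z = -6 + 0 = -6$)
$M = 18$ ($M = \left(-2\right) \left(-6\right) + 6 = 12 + 6 = 18$)
$d{\left(S \right)} = 1088 + 68 S$ ($d{\left(S \right)} = 68 \left(16 + S\right) = 1088 + 68 S$)
$d{\left(C{\left(4,b \right)} \right)} + x{\left(M,-38 \right)} = \left(1088 + 68 \cdot 2\right) - 38 = \left(1088 + 136\right) - 38 = 1224 - 38 = 1186$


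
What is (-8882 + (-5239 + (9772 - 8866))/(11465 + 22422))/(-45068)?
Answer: 42998381/218174188 ≈ 0.19708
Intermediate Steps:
(-8882 + (-5239 + (9772 - 8866))/(11465 + 22422))/(-45068) = (-8882 + (-5239 + 906)/33887)*(-1/45068) = (-8882 - 4333*1/33887)*(-1/45068) = (-8882 - 619/4841)*(-1/45068) = -42998381/4841*(-1/45068) = 42998381/218174188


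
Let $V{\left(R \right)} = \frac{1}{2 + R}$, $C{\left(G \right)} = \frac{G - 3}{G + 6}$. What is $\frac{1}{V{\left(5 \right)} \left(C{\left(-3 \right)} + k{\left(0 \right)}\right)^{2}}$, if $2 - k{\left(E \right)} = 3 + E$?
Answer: $\frac{7}{9} \approx 0.77778$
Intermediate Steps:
$k{\left(E \right)} = -1 - E$ ($k{\left(E \right)} = 2 - \left(3 + E\right) = -1 - E$)
$C{\left(G \right)} = \frac{-3 + G}{6 + G}$
$\frac{1}{V{\left(5 \right)} \left(C{\left(-3 \right)} + k{\left(0 \right)}\right)^{2}} = \frac{1}{\frac{1}{2 + 5} \left(\frac{-3 - 3}{6 - 3} - 1\right)^{2}} = \frac{1}{\frac{1}{7} \left(\frac{1}{3} \left(-6\right) + \left(-1 + 0\right)\right)^{2}} = \frac{1}{\frac{1}{7} \left(\frac{1}{3} \left(-6\right) - 1\right)^{2}} = \frac{1}{\frac{1}{7} \left(-2 - 1\right)^{2}} = \frac{1}{\frac{1}{7} \left(-3\right)^{2}} = \frac{1}{\frac{1}{7} \cdot 9} = \frac{1}{\frac{9}{7}} = \frac{7}{9}$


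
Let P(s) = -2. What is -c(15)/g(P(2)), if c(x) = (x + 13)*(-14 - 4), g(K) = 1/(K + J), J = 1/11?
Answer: -10584/11 ≈ -962.18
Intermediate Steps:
J = 1/11 ≈ 0.090909
g(K) = 1/(1/11 + K) (g(K) = 1/(K + 1/11) = 1/(1/11 + K))
c(x) = -234 - 18*x (c(x) = (13 + x)*(-18) = -234 - 18*x)
-c(15)/g(P(2)) = -(-234 - 18*15)/(11/(1 + 11*(-2))) = -(-234 - 270)/(11/(1 - 22)) = -(-504)/(11/(-21)) = -(-504)/(11*(-1/21)) = -(-504)/(-11/21) = -(-504)*(-21)/11 = -1*10584/11 = -10584/11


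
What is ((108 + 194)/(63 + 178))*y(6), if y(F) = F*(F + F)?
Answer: 21744/241 ≈ 90.224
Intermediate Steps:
y(F) = 2*F² (y(F) = F*(2*F) = 2*F²)
((108 + 194)/(63 + 178))*y(6) = ((108 + 194)/(63 + 178))*(2*6²) = (302/241)*(2*36) = (302*(1/241))*72 = (302/241)*72 = 21744/241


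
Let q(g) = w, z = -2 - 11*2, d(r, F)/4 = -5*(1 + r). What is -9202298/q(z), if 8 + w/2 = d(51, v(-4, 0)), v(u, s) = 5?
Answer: 4601149/1048 ≈ 4390.4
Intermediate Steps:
d(r, F) = -20 - 20*r (d(r, F) = 4*(-5*(1 + r)) = 4*(-5 - 5*r) = -20 - 20*r)
z = -24 (z = -2 - 22 = -24)
w = -2096 (w = -16 + 2*(-20 - 20*51) = -16 + 2*(-20 - 1020) = -16 + 2*(-1040) = -16 - 2080 = -2096)
q(g) = -2096
-9202298/q(z) = -9202298/(-2096) = -9202298*(-1/2096) = 4601149/1048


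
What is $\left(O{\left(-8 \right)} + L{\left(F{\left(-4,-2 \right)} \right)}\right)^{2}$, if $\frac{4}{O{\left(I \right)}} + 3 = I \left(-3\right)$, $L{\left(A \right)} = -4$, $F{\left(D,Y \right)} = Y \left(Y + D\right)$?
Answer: $\frac{6400}{441} \approx 14.512$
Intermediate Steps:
$F{\left(D,Y \right)} = Y \left(D + Y\right)$
$O{\left(I \right)} = \frac{4}{-3 - 3 I}$ ($O{\left(I \right)} = \frac{4}{-3 + I \left(-3\right)} = \frac{4}{-3 - 3 I}$)
$\left(O{\left(-8 \right)} + L{\left(F{\left(-4,-2 \right)} \right)}\right)^{2} = \left(- \frac{4}{3 + 3 \left(-8\right)} - 4\right)^{2} = \left(- \frac{4}{3 - 24} - 4\right)^{2} = \left(- \frac{4}{-21} - 4\right)^{2} = \left(\left(-4\right) \left(- \frac{1}{21}\right) - 4\right)^{2} = \left(\frac{4}{21} - 4\right)^{2} = \left(- \frac{80}{21}\right)^{2} = \frac{6400}{441}$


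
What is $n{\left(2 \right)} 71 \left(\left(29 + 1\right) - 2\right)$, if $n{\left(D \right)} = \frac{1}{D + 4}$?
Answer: $\frac{994}{3} \approx 331.33$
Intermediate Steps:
$n{\left(D \right)} = \frac{1}{4 + D}$
$n{\left(2 \right)} 71 \left(\left(29 + 1\right) - 2\right) = \frac{1}{4 + 2} \cdot 71 \left(\left(29 + 1\right) - 2\right) = \frac{1}{6} \cdot 71 \left(30 - 2\right) = \frac{1}{6} \cdot 71 \cdot 28 = \frac{71}{6} \cdot 28 = \frac{994}{3}$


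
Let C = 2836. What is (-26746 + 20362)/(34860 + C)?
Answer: -21/124 ≈ -0.16935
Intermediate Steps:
(-26746 + 20362)/(34860 + C) = (-26746 + 20362)/(34860 + 2836) = -6384/37696 = -6384*1/37696 = -21/124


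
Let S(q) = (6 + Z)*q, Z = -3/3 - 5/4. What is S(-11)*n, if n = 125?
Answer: -20625/4 ≈ -5156.3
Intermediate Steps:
Z = -9/4 (Z = -3*⅓ - 5*¼ = -1 - 5/4 = -9/4 ≈ -2.2500)
S(q) = 15*q/4 (S(q) = (6 - 9/4)*q = 15*q/4)
S(-11)*n = ((15/4)*(-11))*125 = -165/4*125 = -20625/4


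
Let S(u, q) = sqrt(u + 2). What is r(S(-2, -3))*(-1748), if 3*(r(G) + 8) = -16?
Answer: 69920/3 ≈ 23307.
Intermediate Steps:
S(u, q) = sqrt(2 + u)
r(G) = -40/3 (r(G) = -8 + (1/3)*(-16) = -8 - 16/3 = -40/3)
r(S(-2, -3))*(-1748) = -40/3*(-1748) = 69920/3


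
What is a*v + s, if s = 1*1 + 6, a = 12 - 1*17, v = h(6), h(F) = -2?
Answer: 17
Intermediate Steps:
v = -2
a = -5 (a = 12 - 17 = -5)
s = 7 (s = 1 + 6 = 7)
a*v + s = -5*(-2) + 7 = 10 + 7 = 17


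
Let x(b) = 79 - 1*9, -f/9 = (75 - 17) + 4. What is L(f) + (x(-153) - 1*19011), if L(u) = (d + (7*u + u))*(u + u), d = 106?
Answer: 4844587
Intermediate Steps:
f = -558 (f = -9*((75 - 17) + 4) = -9*(58 + 4) = -9*62 = -558)
x(b) = 70 (x(b) = 79 - 9 = 70)
L(u) = 2*u*(106 + 8*u) (L(u) = (106 + (7*u + u))*(u + u) = (106 + 8*u)*(2*u) = 2*u*(106 + 8*u))
L(f) + (x(-153) - 1*19011) = 4*(-558)*(53 + 4*(-558)) + (70 - 1*19011) = 4*(-558)*(53 - 2232) + (70 - 19011) = 4*(-558)*(-2179) - 18941 = 4863528 - 18941 = 4844587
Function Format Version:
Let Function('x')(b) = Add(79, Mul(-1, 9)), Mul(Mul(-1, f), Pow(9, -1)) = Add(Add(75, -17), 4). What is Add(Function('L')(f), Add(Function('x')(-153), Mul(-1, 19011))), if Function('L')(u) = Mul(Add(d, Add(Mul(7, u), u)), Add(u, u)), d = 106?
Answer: 4844587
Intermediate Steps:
f = -558 (f = Mul(-9, Add(Add(75, -17), 4)) = Mul(-9, Add(58, 4)) = Mul(-9, 62) = -558)
Function('x')(b) = 70 (Function('x')(b) = Add(79, -9) = 70)
Function('L')(u) = Mul(2, u, Add(106, Mul(8, u))) (Function('L')(u) = Mul(Add(106, Add(Mul(7, u), u)), Add(u, u)) = Mul(Add(106, Mul(8, u)), Mul(2, u)) = Mul(2, u, Add(106, Mul(8, u))))
Add(Function('L')(f), Add(Function('x')(-153), Mul(-1, 19011))) = Add(Mul(4, -558, Add(53, Mul(4, -558))), Add(70, Mul(-1, 19011))) = Add(Mul(4, -558, Add(53, -2232)), Add(70, -19011)) = Add(Mul(4, -558, -2179), -18941) = Add(4863528, -18941) = 4844587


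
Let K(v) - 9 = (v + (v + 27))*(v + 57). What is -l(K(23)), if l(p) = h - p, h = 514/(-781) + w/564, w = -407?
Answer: 2576998679/440484 ≈ 5850.4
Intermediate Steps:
h = -607763/440484 (h = 514/(-781) - 407/564 = 514*(-1/781) - 407*1/564 = -514/781 - 407/564 = -607763/440484 ≈ -1.3798)
K(v) = 9 + (27 + 2*v)*(57 + v) (K(v) = 9 + (v + (v + 27))*(v + 57) = 9 + (v + (27 + v))*(57 + v) = 9 + (27 + 2*v)*(57 + v))
l(p) = -607763/440484 - p
-l(K(23)) = -(-607763/440484 - (1548 + 2*23² + 141*23)) = -(-607763/440484 - (1548 + 2*529 + 3243)) = -(-607763/440484 - (1548 + 1058 + 3243)) = -(-607763/440484 - 1*5849) = -(-607763/440484 - 5849) = -1*(-2576998679/440484) = 2576998679/440484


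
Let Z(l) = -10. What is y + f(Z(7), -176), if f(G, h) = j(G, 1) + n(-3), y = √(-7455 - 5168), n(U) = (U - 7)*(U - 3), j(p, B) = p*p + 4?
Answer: 164 + I*√12623 ≈ 164.0 + 112.35*I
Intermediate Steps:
j(p, B) = 4 + p² (j(p, B) = p² + 4 = 4 + p²)
n(U) = (-7 + U)*(-3 + U)
y = I*√12623 (y = √(-12623) = I*√12623 ≈ 112.35*I)
f(G, h) = 64 + G² (f(G, h) = (4 + G²) + (21 + (-3)² - 10*(-3)) = (4 + G²) + (21 + 9 + 30) = (4 + G²) + 60 = 64 + G²)
y + f(Z(7), -176) = I*√12623 + (64 + (-10)²) = I*√12623 + (64 + 100) = I*√12623 + 164 = 164 + I*√12623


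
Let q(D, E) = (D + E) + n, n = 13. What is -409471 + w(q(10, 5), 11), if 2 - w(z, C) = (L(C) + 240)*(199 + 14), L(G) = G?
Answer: -462932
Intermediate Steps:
q(D, E) = 13 + D + E (q(D, E) = (D + E) + 13 = 13 + D + E)
w(z, C) = -51118 - 213*C (w(z, C) = 2 - (C + 240)*(199 + 14) = 2 - (240 + C)*213 = 2 - (51120 + 213*C) = 2 + (-51120 - 213*C) = -51118 - 213*C)
-409471 + w(q(10, 5), 11) = -409471 + (-51118 - 213*11) = -409471 + (-51118 - 2343) = -409471 - 53461 = -462932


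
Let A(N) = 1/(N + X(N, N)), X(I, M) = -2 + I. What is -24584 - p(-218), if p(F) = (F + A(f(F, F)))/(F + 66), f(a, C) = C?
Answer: -1636799869/66576 ≈ -24585.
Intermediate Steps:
A(N) = 1/(-2 + 2*N) (A(N) = 1/(N + (-2 + N)) = 1/(-2 + 2*N))
p(F) = (F + 1/(2*(-1 + F)))/(66 + F) (p(F) = (F + 1/(2*(-1 + F)))/(F + 66) = (F + 1/(2*(-1 + F)))/(66 + F))
-24584 - p(-218) = -24584 - (½ - 218*(-1 - 218))/((-1 - 218)*(66 - 218)) = -24584 - (½ - 218*(-219))/((-219)*(-152)) = -24584 - (-1)*(-1)*(½ + 47742)/(219*152) = -24584 - (-1)*(-1)*95485/(219*152*2) = -24584 - 1*95485/66576 = -24584 - 95485/66576 = -1636799869/66576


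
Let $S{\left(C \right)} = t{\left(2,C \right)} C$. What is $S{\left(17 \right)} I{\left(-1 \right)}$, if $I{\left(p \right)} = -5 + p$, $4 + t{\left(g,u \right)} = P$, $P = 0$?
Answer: $408$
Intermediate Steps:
$t{\left(g,u \right)} = -4$ ($t{\left(g,u \right)} = -4 + 0 = -4$)
$S{\left(C \right)} = - 4 C$
$S{\left(17 \right)} I{\left(-1 \right)} = \left(-4\right) 17 \left(-5 - 1\right) = \left(-68\right) \left(-6\right) = 408$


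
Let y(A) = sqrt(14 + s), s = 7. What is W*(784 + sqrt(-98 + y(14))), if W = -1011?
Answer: -792624 - 1011*I*sqrt(98 - sqrt(21)) ≈ -7.9262e+5 - 9771.6*I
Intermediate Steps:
y(A) = sqrt(21) (y(A) = sqrt(14 + 7) = sqrt(21))
W*(784 + sqrt(-98 + y(14))) = -1011*(784 + sqrt(-98 + sqrt(21))) = -792624 - 1011*sqrt(-98 + sqrt(21))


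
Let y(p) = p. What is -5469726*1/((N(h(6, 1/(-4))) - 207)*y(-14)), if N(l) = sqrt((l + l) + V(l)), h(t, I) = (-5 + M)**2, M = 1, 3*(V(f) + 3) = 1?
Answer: -1698349923/899213 - 5469726*sqrt(66)/899213 ≈ -1938.1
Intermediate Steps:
V(f) = -8/3 (V(f) = -3 + (1/3)*1 = -3 + 1/3 = -8/3)
h(t, I) = 16 (h(t, I) = (-5 + 1)**2 = (-4)**2 = 16)
N(l) = sqrt(-8/3 + 2*l) (N(l) = sqrt((l + l) - 8/3) = sqrt(2*l - 8/3) = sqrt(-8/3 + 2*l))
-5469726*1/((N(h(6, 1/(-4))) - 207)*y(-14)) = -5469726*(-1/(14*(sqrt(-24 + 18*16)/3 - 207))) = -5469726*(-1/(14*(sqrt(-24 + 288)/3 - 207))) = -5469726*(-1/(14*(sqrt(264)/3 - 207))) = -5469726*(-1/(14*((2*sqrt(66))/3 - 207))) = -5469726*(-1/(14*(2*sqrt(66)/3 - 207))) = -5469726*(-1/(14*(-207 + 2*sqrt(66)/3))) = -5469726/(2898 - 28*sqrt(66)/3)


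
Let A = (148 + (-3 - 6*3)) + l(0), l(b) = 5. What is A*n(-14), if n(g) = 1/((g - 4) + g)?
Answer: -33/8 ≈ -4.1250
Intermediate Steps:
n(g) = 1/(-4 + 2*g) (n(g) = 1/((-4 + g) + g) = 1/(-4 + 2*g))
A = 132 (A = (148 + (-3 - 6*3)) + 5 = (148 + (-3 - 18)) + 5 = (148 - 21) + 5 = 127 + 5 = 132)
A*n(-14) = 132*(1/(2*(-2 - 14))) = 132*((1/2)/(-16)) = 132*((1/2)*(-1/16)) = 132*(-1/32) = -33/8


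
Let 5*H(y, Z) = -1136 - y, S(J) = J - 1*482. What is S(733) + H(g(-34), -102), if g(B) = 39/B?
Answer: 817/34 ≈ 24.029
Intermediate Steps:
S(J) = -482 + J (S(J) = J - 482 = -482 + J)
H(y, Z) = -1136/5 - y/5 (H(y, Z) = (-1136 - y)/5 = -1136/5 - y/5)
S(733) + H(g(-34), -102) = (-482 + 733) + (-1136/5 - 39/(5*(-34))) = 251 + (-1136/5 - 39*(-1)/(5*34)) = 251 + (-1136/5 - ⅕*(-39/34)) = 251 + (-1136/5 + 39/170) = 251 - 7717/34 = 817/34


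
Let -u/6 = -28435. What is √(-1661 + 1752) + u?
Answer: 170610 + √91 ≈ 1.7062e+5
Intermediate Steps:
u = 170610 (u = -6*(-28435) = 170610)
√(-1661 + 1752) + u = √(-1661 + 1752) + 170610 = √91 + 170610 = 170610 + √91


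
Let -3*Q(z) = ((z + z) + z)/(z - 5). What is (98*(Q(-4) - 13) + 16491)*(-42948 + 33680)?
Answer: -1265647348/9 ≈ -1.4063e+8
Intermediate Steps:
Q(z) = -z/(-5 + z) (Q(z) = -((z + z) + z)/(3*(z - 5)) = -(2*z + z)/(3*(-5 + z)) = -3*z/(3*(-5 + z)) = -z/(-5 + z))
(98*(Q(-4) - 13) + 16491)*(-42948 + 33680) = (98*(-1*(-4)/(-5 - 4) - 13) + 16491)*(-42948 + 33680) = (98*(-1*(-4)/(-9) - 13) + 16491)*(-9268) = (98*(-1*(-4)*(-1/9) - 13) + 16491)*(-9268) = (98*(-4/9 - 13) + 16491)*(-9268) = (98*(-121/9) + 16491)*(-9268) = (-11858/9 + 16491)*(-9268) = (136561/9)*(-9268) = -1265647348/9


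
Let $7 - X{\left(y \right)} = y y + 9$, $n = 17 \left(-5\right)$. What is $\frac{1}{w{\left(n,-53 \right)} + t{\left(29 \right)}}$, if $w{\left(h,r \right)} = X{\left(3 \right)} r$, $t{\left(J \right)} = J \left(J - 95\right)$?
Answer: $- \frac{1}{1331} \approx -0.00075131$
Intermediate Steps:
$n = -85$
$X{\left(y \right)} = -2 - y^{2}$ ($X{\left(y \right)} = 7 - \left(y y + 9\right) = 7 - \left(y^{2} + 9\right) = 7 - \left(9 + y^{2}\right) = -2 - y^{2}$)
$t{\left(J \right)} = J \left(-95 + J\right)$
$w{\left(h,r \right)} = - 11 r$ ($w{\left(h,r \right)} = \left(-2 - 3^{2}\right) r = \left(-2 - 9\right) r = - 11 r$)
$\frac{1}{w{\left(n,-53 \right)} + t{\left(29 \right)}} = \frac{1}{\left(-11\right) \left(-53\right) + 29 \left(-95 + 29\right)} = \frac{1}{583 + 29 \left(-66\right)} = \frac{1}{583 - 1914} = \frac{1}{-1331} = - \frac{1}{1331}$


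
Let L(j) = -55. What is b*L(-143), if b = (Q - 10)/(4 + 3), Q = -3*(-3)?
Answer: 55/7 ≈ 7.8571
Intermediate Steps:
Q = 9
b = -⅐ (b = (9 - 10)/(4 + 3) = -1/7 = -1*⅐ = -⅐ ≈ -0.14286)
b*L(-143) = -⅐*(-55) = 55/7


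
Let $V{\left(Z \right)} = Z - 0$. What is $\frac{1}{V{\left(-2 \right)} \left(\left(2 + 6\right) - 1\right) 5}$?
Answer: $- \frac{1}{70} \approx -0.014286$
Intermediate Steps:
$V{\left(Z \right)} = Z$ ($V{\left(Z \right)} = Z + 0 = Z$)
$\frac{1}{V{\left(-2 \right)} \left(\left(2 + 6\right) - 1\right) 5} = \frac{1}{- 2 \left(\left(2 + 6\right) - 1\right) 5} = \frac{1}{- 2 \left(8 - 1\right) 5} = \frac{1}{\left(-2\right) 7 \cdot 5} = \frac{1}{\left(-14\right) 5} = \frac{1}{-70} = - \frac{1}{70}$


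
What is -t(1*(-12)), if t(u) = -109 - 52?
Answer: 161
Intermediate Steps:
t(u) = -161
-t(1*(-12)) = -1*(-161) = 161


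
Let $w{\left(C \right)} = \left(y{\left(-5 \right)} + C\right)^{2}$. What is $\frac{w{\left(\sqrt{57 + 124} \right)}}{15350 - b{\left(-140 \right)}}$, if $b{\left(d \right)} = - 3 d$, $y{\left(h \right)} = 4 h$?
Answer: $\frac{\left(20 - \sqrt{181}\right)^{2}}{14930} \approx 0.0028704$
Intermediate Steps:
$w{\left(C \right)} = \left(-20 + C\right)^{2}$ ($w{\left(C \right)} = \left(4 \left(-5\right) + C\right)^{2} = \left(-20 + C\right)^{2}$)
$\frac{w{\left(\sqrt{57 + 124} \right)}}{15350 - b{\left(-140 \right)}} = \frac{\left(-20 + \sqrt{57 + 124}\right)^{2}}{15350 - \left(-3\right) \left(-140\right)} = \frac{\left(-20 + \sqrt{181}\right)^{2}}{15350 - 420} = \frac{\left(-20 + \sqrt{181}\right)^{2}}{14930}$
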